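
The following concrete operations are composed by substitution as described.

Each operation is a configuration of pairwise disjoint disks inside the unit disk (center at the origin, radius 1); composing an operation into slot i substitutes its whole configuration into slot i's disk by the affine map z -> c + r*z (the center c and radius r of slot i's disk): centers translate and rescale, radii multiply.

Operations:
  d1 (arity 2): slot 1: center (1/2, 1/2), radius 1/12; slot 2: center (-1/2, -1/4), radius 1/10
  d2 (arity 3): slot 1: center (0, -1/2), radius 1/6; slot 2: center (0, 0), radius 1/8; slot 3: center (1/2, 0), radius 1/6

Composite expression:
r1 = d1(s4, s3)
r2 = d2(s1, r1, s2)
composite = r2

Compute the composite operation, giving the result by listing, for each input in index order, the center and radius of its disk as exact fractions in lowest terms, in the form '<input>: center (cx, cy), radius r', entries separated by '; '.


s1: center (0, -1/2), radius 1/6; s2: center (1/2, 0), radius 1/6; s3: center (-1/16, -1/32), radius 1/80; s4: center (1/16, 1/16), radius 1/96


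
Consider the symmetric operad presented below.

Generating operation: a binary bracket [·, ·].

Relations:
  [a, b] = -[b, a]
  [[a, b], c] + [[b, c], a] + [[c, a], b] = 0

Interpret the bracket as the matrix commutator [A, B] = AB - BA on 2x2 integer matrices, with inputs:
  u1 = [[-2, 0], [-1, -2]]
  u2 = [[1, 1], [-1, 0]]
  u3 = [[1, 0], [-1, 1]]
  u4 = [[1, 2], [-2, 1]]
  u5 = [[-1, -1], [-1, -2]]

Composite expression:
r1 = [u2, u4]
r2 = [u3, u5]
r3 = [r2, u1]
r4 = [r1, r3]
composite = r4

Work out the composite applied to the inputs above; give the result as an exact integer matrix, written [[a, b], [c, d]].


[[-4, 0], [0, 4]]

[u2, u4] = [[0, 2], [2, 0]]
[u3, u5] = [[-1, 0], [-1, 1]]
[[u3, u5], u1] = [[0, 0], [-2, 0]]
[[u2, u4], [[u3, u5], u1]] = [[-4, 0], [0, 4]]


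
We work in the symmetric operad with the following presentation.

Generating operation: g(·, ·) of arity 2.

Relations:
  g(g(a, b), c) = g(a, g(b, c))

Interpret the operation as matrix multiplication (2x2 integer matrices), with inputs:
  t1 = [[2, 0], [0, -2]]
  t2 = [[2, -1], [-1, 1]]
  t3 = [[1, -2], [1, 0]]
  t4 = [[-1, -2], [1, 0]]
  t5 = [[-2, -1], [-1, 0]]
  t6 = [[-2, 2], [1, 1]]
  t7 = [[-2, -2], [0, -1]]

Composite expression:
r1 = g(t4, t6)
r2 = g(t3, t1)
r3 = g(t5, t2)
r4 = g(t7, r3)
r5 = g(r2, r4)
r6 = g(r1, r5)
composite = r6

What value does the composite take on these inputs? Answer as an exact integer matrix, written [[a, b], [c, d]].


[[-80, 32], [-16, 8]]


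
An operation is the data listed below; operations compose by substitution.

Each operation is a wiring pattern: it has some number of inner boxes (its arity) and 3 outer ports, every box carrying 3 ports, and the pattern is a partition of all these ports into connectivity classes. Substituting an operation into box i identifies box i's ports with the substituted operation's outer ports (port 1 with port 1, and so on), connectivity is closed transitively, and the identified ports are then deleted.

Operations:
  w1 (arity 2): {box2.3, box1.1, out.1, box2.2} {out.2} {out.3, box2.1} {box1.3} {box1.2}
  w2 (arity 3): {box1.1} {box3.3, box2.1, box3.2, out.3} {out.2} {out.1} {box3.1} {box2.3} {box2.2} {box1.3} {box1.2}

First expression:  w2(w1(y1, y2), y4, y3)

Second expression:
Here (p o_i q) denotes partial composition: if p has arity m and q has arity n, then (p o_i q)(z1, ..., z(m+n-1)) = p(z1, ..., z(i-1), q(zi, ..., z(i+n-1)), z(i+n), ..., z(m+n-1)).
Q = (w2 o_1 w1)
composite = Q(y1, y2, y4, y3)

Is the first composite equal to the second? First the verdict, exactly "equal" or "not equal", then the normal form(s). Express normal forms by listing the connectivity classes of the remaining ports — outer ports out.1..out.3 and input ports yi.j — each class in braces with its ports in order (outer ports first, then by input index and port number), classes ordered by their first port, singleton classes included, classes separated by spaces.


Normal form of the first expression: {out.1} {out.2} {out.3, y3.2, y3.3, y4.1} {y1.1, y2.2, y2.3} {y1.2} {y1.3} {y2.1} {y3.1} {y4.2} {y4.3}
Normal form of the second expression: {out.1} {out.2} {out.3, y3.2, y3.3, y4.1} {y1.1, y2.2, y2.3} {y1.2} {y1.3} {y2.1} {y3.1} {y4.2} {y4.3}
The forms coincide; equal.

equal: each reduces to {out.1} {out.2} {out.3, y3.2, y3.3, y4.1} {y1.1, y2.2, y2.3} {y1.2} {y1.3} {y2.1} {y3.1} {y4.2} {y4.3}


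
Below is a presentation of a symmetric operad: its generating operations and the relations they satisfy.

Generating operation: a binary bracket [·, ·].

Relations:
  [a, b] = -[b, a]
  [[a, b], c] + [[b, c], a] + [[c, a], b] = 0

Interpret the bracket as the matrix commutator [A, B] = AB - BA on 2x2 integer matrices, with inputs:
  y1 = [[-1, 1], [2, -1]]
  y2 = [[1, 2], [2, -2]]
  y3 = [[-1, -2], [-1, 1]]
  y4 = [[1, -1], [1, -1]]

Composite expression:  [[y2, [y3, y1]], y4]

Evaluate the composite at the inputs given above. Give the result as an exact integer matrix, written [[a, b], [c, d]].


[[-18, -36], [-72, 18]]

[y3, y1] = [[-3, -2], [4, 3]]
[y2, [y3, y1]] = [[12, 6], [-24, -12]]
[[y2, [y3, y1]], y4] = [[-18, -36], [-72, 18]]


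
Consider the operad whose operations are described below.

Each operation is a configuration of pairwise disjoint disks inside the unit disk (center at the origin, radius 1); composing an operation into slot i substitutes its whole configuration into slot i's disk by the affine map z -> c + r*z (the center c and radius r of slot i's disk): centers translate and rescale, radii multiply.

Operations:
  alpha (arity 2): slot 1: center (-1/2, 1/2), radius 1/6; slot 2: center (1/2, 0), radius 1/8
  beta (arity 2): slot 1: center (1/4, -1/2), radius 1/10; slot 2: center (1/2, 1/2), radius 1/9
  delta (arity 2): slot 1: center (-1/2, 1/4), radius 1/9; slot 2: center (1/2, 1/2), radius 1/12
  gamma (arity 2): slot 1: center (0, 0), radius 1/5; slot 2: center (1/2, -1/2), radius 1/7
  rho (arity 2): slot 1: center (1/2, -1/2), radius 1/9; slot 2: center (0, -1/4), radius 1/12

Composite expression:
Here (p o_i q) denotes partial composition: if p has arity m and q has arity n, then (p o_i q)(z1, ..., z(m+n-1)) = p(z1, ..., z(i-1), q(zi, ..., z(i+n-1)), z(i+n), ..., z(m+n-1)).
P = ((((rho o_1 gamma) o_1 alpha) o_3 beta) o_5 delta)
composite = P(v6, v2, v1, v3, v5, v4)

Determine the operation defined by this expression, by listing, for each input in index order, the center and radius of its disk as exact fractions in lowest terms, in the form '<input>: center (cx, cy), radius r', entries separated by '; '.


Affine substitution under rho: radii multiply and v-centers shift.
input v6: composing its 3 substitution steps yields center (22/45, -22/45), radius 1/270
input v2: composing its 3 substitution steps yields center (23/45, -1/2), radius 1/360
input v1: composing its 3 substitution steps yields center (47/84, -71/126), radius 1/630
input v3: composing its 3 substitution steps yields center (71/126, -23/42), radius 1/567
input v5: composing its 2 substitution steps yields center (-1/24, -11/48), radius 1/108
input v4: composing its 2 substitution steps yields center (1/24, -5/24), radius 1/144

v1: center (47/84, -71/126), radius 1/630; v2: center (23/45, -1/2), radius 1/360; v3: center (71/126, -23/42), radius 1/567; v4: center (1/24, -5/24), radius 1/144; v5: center (-1/24, -11/48), radius 1/108; v6: center (22/45, -22/45), radius 1/270


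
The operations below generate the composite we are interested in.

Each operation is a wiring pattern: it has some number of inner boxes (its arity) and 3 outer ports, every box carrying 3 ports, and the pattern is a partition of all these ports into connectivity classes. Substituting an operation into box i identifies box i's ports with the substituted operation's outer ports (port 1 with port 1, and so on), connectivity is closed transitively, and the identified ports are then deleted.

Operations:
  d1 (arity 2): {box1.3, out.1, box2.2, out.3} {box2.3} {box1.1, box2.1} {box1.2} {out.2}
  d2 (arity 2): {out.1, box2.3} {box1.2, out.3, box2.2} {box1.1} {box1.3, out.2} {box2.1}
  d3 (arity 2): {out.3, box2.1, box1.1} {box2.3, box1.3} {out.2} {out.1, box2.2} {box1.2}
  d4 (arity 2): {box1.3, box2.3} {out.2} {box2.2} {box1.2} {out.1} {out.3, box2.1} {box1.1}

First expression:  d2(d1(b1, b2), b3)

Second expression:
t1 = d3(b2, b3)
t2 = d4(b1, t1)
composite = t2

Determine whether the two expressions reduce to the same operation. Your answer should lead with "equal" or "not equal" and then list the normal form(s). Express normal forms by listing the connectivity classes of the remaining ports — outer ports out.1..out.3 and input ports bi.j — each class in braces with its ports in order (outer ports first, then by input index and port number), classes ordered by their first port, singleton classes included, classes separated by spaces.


not equal; the first gives {out.1, b3.3} {out.2, b1.3, b2.2} {out.3, b3.2} {b1.1, b2.1} {b1.2} {b2.3} {b3.1} and the second {out.1} {out.2} {out.3, b3.2} {b1.1} {b1.2} {b1.3, b2.1, b3.1} {b2.2} {b2.3, b3.3}

The first expression, normalized: {out.1, b3.3} {out.2, b1.3, b2.2} {out.3, b3.2} {b1.1, b2.1} {b1.2} {b2.3} {b3.1}
The second expression, normalized: {out.1} {out.2} {out.3, b3.2} {b1.1} {b1.2} {b1.3, b2.1, b3.1} {b2.2} {b2.3, b3.3}
Distinct normal forms: not equal.


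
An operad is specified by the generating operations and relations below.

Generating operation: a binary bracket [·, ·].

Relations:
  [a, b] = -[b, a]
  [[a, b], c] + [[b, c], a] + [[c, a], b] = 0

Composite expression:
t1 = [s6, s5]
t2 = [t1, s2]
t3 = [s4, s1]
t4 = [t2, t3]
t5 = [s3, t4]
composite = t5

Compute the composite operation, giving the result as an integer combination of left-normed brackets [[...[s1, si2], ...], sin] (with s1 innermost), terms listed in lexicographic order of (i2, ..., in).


Expand each bracket as ab - ba; the s1-initial words give the coefficients.
Composite bracket: [s3, [[[s6, s5], s2], [s4, s1]]]
Expanding via [a, b] = ab - ba: 32 signed words (2^5 = 32).
Words beginning with s1 determine it all:
  from s1s4s2s5s6s3, sign -1: term -[[[[[s1, s4], s2], s5], s6], s3]
  from s1s4s2s6s5s3, sign +1: term +[[[[[s1, s4], s2], s6], s5], s3]
  from s1s4s5s6s2s3, sign +1: term +[[[[[s1, s4], s5], s6], s2], s3]
  from s1s4s6s5s2s3, sign -1: term -[[[[[s1, s4], s6], s5], s2], s3]

-[[[[[s1, s4], s2], s5], s6], s3] + [[[[[s1, s4], s2], s6], s5], s3] + [[[[[s1, s4], s5], s6], s2], s3] - [[[[[s1, s4], s6], s5], s2], s3]


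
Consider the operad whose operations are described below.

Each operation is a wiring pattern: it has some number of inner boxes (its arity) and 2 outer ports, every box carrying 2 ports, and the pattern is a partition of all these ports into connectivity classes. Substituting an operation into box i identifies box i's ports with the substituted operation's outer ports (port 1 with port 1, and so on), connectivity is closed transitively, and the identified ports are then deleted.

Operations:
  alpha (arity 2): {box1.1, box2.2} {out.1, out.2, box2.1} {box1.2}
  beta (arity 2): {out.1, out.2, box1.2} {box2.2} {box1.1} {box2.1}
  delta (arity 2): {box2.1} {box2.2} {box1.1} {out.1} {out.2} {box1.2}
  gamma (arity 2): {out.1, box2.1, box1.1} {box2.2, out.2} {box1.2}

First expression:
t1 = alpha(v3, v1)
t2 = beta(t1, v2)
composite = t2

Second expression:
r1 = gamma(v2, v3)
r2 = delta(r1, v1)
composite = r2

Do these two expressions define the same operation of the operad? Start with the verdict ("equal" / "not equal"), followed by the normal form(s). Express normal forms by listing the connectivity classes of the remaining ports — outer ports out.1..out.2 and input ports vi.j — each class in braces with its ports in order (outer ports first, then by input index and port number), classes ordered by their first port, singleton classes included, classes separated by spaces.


not equal; the first gives {out.1, out.2, v1.1} {v1.2, v3.1} {v2.1} {v2.2} {v3.2} and the second {out.1} {out.2} {v1.1} {v1.2} {v2.1, v3.1} {v2.2} {v3.2}

The first expression, normalized: {out.1, out.2, v1.1} {v1.2, v3.1} {v2.1} {v2.2} {v3.2}
The second expression, normalized: {out.1} {out.2} {v1.1} {v1.2} {v2.1, v3.1} {v2.2} {v3.2}
The forms do not match — not equal.


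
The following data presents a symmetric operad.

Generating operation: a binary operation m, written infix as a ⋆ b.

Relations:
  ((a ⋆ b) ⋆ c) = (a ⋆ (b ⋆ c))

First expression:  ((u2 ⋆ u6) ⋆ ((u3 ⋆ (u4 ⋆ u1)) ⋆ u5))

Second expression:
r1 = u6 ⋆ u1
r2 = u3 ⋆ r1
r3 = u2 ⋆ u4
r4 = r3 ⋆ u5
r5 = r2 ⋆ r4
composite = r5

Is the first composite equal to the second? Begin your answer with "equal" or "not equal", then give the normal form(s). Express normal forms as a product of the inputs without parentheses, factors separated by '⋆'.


not equal — first u2 ⋆ u6 ⋆ u3 ⋆ u4 ⋆ u1 ⋆ u5, second u3 ⋆ u6 ⋆ u1 ⋆ u2 ⋆ u4 ⋆ u5


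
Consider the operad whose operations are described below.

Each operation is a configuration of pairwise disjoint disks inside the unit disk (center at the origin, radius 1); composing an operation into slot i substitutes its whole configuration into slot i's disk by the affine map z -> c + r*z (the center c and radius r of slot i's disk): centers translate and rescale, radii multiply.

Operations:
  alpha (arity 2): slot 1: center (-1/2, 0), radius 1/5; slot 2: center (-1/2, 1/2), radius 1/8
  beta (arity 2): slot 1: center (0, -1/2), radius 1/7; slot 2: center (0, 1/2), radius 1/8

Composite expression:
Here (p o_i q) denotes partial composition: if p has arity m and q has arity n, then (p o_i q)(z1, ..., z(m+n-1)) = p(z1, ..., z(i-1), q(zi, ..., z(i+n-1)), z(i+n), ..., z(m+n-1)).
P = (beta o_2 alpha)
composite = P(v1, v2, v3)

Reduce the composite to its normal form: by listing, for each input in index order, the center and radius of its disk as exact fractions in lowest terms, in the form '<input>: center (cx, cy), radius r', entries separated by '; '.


v1: center (0, -1/2), radius 1/7; v2: center (-1/16, 1/2), radius 1/40; v3: center (-1/16, 9/16), radius 1/64

Each v-disk chains the slot maps above it in beta; radii multiply.
input v1: composing its 1 substitution step yields center (0, -1/2), radius 1/7
input v2: composing its 2 substitution steps yields center (-1/16, 1/2), radius 1/40
input v3: composing its 2 substitution steps yields center (-1/16, 9/16), radius 1/64


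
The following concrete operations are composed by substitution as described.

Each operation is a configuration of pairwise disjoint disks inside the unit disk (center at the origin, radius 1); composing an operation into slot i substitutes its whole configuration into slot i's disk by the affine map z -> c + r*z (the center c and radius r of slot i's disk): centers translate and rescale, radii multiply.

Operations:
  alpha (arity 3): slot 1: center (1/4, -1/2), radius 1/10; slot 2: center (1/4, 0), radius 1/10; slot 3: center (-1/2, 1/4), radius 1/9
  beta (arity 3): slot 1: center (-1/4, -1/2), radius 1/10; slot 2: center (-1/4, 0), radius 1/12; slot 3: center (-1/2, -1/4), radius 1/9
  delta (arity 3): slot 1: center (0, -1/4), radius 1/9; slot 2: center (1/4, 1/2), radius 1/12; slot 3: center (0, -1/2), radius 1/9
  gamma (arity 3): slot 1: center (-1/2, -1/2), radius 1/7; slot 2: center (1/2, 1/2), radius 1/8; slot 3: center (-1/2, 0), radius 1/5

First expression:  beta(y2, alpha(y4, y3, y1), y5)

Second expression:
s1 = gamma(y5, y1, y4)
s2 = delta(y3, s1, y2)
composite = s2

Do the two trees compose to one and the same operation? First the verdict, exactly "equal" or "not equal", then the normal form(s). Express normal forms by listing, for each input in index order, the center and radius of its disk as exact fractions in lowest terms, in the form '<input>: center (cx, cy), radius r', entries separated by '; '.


not equal; first: y1: center (-7/24, 1/48), radius 1/108; y2: center (-1/4, -1/2), radius 1/10; y3: center (-11/48, 0), radius 1/120; y4: center (-11/48, -1/24), radius 1/120; y5: center (-1/2, -1/4), radius 1/9; second: y1: center (7/24, 13/24), radius 1/96; y2: center (0, -1/2), radius 1/9; y3: center (0, -1/4), radius 1/9; y4: center (5/24, 1/2), radius 1/60; y5: center (5/24, 11/24), radius 1/84

The first expression, normalized: y1: center (-7/24, 1/48), radius 1/108; y2: center (-1/4, -1/2), radius 1/10; y3: center (-11/48, 0), radius 1/120; y4: center (-11/48, -1/24), radius 1/120; y5: center (-1/2, -1/4), radius 1/9
The second expression, normalized: y1: center (7/24, 13/24), radius 1/96; y2: center (0, -1/2), radius 1/9; y3: center (0, -1/4), radius 1/9; y4: center (5/24, 1/2), radius 1/60; y5: center (5/24, 11/24), radius 1/84
The normal forms differ: not equal.


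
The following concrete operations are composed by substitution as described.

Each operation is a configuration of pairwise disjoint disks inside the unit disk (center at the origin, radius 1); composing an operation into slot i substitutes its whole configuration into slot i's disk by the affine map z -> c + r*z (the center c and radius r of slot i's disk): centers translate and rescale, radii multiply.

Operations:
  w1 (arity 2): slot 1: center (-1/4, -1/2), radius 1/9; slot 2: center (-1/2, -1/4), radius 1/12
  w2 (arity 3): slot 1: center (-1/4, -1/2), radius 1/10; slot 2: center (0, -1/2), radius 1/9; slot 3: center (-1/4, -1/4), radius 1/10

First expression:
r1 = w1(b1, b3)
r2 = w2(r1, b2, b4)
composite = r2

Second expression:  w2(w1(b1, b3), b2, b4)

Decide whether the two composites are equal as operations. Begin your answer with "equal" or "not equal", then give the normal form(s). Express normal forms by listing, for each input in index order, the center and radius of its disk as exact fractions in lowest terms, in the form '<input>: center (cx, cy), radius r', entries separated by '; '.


equal: each reduces to b1: center (-11/40, -11/20), radius 1/90; b2: center (0, -1/2), radius 1/9; b3: center (-3/10, -21/40), radius 1/120; b4: center (-1/4, -1/4), radius 1/10

The first expression reduces to b1: center (-11/40, -11/20), radius 1/90; b2: center (0, -1/2), radius 1/9; b3: center (-3/10, -21/40), radius 1/120; b4: center (-1/4, -1/4), radius 1/10
The second expression reduces to b1: center (-11/40, -11/20), radius 1/90; b2: center (0, -1/2), radius 1/9; b3: center (-3/10, -21/40), radius 1/120; b4: center (-1/4, -1/4), radius 1/10
Identical normal forms: equal.


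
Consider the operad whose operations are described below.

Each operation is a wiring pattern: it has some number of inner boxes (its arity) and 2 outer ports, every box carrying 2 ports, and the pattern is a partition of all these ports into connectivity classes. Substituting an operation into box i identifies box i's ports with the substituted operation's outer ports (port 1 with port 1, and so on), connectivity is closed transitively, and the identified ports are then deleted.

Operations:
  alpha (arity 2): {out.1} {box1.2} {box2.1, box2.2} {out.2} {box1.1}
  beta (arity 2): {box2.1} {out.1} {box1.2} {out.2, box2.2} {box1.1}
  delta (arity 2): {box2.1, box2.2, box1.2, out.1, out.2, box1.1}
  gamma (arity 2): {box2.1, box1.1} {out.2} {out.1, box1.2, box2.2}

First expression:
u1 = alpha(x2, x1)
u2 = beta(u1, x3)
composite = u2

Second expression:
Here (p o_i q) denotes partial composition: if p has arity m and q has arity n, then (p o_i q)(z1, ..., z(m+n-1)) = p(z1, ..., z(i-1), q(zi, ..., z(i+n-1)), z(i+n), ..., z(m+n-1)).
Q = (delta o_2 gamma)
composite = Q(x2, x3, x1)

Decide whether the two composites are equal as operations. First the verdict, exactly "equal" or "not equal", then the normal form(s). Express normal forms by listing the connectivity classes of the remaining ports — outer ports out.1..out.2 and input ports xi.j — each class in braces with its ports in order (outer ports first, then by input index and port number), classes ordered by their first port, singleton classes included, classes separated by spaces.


The first composite normalizes to {out.1} {out.2, x3.2} {x1.1, x1.2} {x2.1} {x2.2} {x3.1}
The second composite normalizes to {out.1, out.2, x1.2, x2.1, x2.2, x3.2} {x1.1, x3.1}
No match — not equal.

not equal; first: {out.1} {out.2, x3.2} {x1.1, x1.2} {x2.1} {x2.2} {x3.1}; second: {out.1, out.2, x1.2, x2.1, x2.2, x3.2} {x1.1, x3.1}


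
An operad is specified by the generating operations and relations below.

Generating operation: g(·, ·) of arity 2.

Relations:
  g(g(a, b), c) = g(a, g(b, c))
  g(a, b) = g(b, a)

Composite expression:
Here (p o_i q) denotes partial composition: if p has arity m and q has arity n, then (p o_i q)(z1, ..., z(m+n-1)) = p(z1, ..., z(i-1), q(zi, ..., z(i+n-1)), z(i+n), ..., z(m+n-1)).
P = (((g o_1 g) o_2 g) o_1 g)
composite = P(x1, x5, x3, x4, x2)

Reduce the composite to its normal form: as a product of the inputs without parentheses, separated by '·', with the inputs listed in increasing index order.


With g associative and commutative, the x-input set is all that matters.
g(x1, x5) unparenthesizes to x1 · x5
g(x3, x4) unparenthesizes to x3 · x4
g(g(x1, x5), g(x3, x4)) unparenthesizes to x1 · x5 · x3 · x4
g(g(g(x1, x5), g(x3, x4)), x2) unparenthesizes to x1 · x5 · x3 · x4 · x2
the factors in increasing index order: x1 · x2 · x3 · x4 · x5

x1 · x2 · x3 · x4 · x5


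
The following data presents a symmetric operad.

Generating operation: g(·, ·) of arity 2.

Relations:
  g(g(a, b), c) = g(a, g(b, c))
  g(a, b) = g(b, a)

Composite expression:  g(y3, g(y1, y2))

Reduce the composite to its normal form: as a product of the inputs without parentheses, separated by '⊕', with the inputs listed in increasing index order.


y1 ⊕ y2 ⊕ y3

Both nesting and order wash out for g; what remains is which y's occur.
g(y1, y2) unparenthesizes to y1 ⊕ y2
g(y3, g(y1, y2)) unparenthesizes to y3 ⊕ y1 ⊕ y2
reordering the factors by index: y1 ⊕ y2 ⊕ y3


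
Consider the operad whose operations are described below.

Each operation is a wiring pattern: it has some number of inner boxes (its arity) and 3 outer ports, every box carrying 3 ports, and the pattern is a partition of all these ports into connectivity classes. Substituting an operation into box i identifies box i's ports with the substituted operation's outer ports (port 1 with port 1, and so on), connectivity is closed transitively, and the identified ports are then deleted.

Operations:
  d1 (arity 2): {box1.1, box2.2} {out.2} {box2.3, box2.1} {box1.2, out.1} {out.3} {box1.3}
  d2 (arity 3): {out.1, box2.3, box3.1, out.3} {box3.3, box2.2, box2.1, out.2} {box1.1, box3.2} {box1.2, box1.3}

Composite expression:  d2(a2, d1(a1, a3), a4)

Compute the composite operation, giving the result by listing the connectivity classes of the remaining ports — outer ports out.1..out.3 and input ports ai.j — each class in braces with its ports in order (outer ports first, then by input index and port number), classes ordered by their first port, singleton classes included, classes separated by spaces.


{out.1, out.3, a4.1} {out.2, a1.2, a4.3} {a1.1, a3.2} {a1.3} {a2.1, a4.2} {a2.2, a2.3} {a3.1, a3.3}

After gluing at d2, chains via deleted ports link the a-ports.
stage d1: inputs (a1, a3), connectivity {out.1, a1.2} {out.2} {out.3} {a1.1, a3.2} {a1.3} {a3.1, a3.3}, out.j its boundary
stage d2: inputs (a2, a1, a3, a4), connectivity {out.1, out.3, a4.1} {out.2, a1.2, a4.3} {a1.1, a3.2} {a1.3} {a2.1, a4.2} {a2.2, a2.3} {a3.1, a3.3}, out.j its boundary


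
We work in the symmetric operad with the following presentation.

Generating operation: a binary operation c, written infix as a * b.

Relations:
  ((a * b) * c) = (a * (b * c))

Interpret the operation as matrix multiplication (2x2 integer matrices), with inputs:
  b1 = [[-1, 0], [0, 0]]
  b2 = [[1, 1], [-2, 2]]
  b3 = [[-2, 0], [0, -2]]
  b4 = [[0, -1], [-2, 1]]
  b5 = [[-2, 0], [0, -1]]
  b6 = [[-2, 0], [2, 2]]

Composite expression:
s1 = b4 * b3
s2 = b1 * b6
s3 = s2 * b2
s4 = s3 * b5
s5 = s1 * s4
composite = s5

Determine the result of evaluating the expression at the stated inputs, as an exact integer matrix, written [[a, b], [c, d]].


[[0, 0], [-16, -8]]

(b4 * b3) = [[0, 2], [4, -2]]
(b1 * b6) = [[2, 0], [0, 0]]
((b1 * b6) * b2) = [[2, 2], [0, 0]]
(((b1 * b6) * b2) * b5) = [[-4, -2], [0, 0]]
((b4 * b3) * (((b1 * b6) * b2) * b5)) = [[0, 0], [-16, -8]]


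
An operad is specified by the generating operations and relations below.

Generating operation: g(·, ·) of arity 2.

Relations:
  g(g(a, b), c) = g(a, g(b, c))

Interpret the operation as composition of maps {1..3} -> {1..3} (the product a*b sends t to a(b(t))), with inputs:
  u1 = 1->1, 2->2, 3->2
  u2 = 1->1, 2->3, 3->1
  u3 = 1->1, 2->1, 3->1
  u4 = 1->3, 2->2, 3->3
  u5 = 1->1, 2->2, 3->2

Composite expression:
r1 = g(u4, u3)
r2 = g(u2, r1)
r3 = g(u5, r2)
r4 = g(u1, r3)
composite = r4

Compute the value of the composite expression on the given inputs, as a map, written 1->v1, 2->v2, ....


1->1, 2->1, 3->1

g(u4, u3) = 1->3, 2->3, 3->3
g(u2, g(u4, u3)) = 1->1, 2->1, 3->1
g(u5, g(u2, g(u4, u3))) = 1->1, 2->1, 3->1
g(u1, g(u5, g(u2, g(u4, u3)))) = 1->1, 2->1, 3->1


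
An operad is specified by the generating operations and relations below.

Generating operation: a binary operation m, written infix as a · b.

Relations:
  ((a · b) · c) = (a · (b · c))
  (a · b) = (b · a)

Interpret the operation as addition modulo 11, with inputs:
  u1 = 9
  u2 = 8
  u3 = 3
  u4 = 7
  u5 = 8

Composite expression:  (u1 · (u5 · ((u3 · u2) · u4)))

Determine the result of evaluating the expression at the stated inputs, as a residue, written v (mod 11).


2 (mod 11)

(u3 · u2) = 0
((u3 · u2) · u4) = 7
(u5 · ((u3 · u2) · u4)) = 4
(u1 · (u5 · ((u3 · u2) · u4))) = 2


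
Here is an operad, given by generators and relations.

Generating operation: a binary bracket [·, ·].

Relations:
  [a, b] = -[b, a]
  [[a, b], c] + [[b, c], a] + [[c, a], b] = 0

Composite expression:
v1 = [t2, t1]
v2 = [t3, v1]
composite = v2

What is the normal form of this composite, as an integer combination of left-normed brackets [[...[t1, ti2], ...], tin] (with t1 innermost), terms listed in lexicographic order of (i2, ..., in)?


[[t1, t2], t3]

A multilinear Lie element is pinned by t1-initial words (t1 innermost).
Composite bracket: [t3, [t2, t1]]
The bracket unfolds into 4 signed words via [a, b] = ab - ba (2^2 = 4).
The t1-initial words carry the normal form:
  word t1t2t3 has sign +1, contributing +[[t1, t2], t3]


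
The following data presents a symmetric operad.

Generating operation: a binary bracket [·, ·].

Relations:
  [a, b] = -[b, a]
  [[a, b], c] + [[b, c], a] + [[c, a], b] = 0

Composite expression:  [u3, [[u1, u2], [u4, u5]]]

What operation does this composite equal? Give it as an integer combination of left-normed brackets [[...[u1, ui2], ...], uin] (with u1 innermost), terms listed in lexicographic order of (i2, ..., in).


-[[[[u1, u2], u4], u5], u3] + [[[[u1, u2], u5], u4], u3]

Skip Jacobi rewriting: expand, keep u1-initial words, read off terms.
Composite bracket: [u3, [[u1, u2], [u4, u5]]]
Expanding via [a, b] = ab - ba: 16 signed words (2^4 = 16).
Coefficients come from the u1-initial words:
  u1u2u4u5u3 appears with sign -1, giving the term -[[[[u1, u2], u4], u5], u3]
  u1u2u5u4u3 appears with sign +1, giving the term +[[[[u1, u2], u5], u4], u3]


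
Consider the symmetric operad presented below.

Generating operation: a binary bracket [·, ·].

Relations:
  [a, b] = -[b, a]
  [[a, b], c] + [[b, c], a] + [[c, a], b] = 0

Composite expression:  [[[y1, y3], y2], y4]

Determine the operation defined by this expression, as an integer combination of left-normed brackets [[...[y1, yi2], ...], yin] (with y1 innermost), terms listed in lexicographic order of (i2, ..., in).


[[[y1, y3], y2], y4]

Left-normed coefficients sit on the y1-initial expansion words.
Composite bracket: [[[y1, y3], y2], y4]
Applying ab - ba throughout gives 8 signed words (2^3 = 8).
Words beginning with y1 determine it all:
  the word y1y3y2y4 carries sign +1 and contributes +[[[y1, y3], y2], y4]


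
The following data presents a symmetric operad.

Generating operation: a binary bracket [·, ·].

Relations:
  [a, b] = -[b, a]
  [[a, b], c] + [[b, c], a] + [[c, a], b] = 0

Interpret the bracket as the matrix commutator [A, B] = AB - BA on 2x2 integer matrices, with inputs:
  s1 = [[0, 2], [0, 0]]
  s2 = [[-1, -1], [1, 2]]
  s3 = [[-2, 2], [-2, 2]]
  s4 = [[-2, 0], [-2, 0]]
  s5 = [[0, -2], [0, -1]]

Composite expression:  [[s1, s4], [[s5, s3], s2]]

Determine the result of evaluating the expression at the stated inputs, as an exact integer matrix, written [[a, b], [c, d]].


[s1, s4] = [[-4, 4], [0, 4]]
[s5, s3] = [[4, -6], [2, -4]]
[[s5, s3], s2] = [[-4, -26], [-14, 4]]
[[s1, s4], [[s5, s3], s2]] = [[-56, 240], [-112, 56]]

[[-56, 240], [-112, 56]]


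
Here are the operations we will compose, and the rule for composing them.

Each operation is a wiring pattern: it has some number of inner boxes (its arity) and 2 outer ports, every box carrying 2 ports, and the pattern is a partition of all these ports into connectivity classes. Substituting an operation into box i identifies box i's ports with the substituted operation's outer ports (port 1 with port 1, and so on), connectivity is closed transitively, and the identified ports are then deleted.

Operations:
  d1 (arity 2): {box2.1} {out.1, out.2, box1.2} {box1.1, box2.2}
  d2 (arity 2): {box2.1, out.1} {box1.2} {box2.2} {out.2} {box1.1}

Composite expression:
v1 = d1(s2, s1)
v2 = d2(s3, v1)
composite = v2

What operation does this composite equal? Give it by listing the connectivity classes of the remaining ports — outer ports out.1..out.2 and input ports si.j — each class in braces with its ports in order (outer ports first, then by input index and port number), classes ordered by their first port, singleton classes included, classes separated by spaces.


After gluing at d2, chains via deleted ports link the s-ports.
the subtree at d1 composes to {out.1, out.2, s2.2} {s1.1} {s1.2, s2.1} on (s2, s1); out.j = own outer ports
the subtree at d2 composes to {out.1, s2.2} {out.2} {s1.1} {s1.2, s2.1} {s3.1} {s3.2} on (s3, s2, s1); out.j = own outer ports

{out.1, s2.2} {out.2} {s1.1} {s1.2, s2.1} {s3.1} {s3.2}


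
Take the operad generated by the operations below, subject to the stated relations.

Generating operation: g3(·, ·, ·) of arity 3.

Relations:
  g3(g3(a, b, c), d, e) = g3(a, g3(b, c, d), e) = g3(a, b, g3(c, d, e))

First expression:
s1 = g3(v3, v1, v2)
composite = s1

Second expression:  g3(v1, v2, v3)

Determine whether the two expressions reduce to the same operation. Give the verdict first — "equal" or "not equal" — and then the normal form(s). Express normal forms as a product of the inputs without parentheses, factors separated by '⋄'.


not equal; first: v3 ⋄ v1 ⋄ v2; second: v1 ⋄ v2 ⋄ v3

The first expression reduces to v3 ⋄ v1 ⋄ v2
The second expression reduces to v1 ⋄ v2 ⋄ v3
Distinct normal forms: not equal.


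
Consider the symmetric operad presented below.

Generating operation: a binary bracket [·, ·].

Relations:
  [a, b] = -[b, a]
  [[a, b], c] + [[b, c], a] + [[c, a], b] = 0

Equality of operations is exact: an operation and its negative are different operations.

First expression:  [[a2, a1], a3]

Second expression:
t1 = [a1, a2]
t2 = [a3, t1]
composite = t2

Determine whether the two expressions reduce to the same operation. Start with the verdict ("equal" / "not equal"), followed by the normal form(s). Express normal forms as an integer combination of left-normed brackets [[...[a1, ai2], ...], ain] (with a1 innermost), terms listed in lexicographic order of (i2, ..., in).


equal: each reduces to -[[a1, a2], a3]

The first expression reduces to -[[a1, a2], a3]
The second expression reduces to -[[a1, a2], a3]
Both agree, so they are equal.


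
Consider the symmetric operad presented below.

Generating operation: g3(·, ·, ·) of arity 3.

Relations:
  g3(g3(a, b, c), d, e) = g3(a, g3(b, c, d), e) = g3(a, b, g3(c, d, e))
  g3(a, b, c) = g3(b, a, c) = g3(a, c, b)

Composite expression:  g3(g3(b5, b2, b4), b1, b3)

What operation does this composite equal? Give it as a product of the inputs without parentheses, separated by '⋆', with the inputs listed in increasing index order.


b1 ⋆ b2 ⋆ b3 ⋆ b4 ⋆ b5

Both nesting and order wash out for g3; what remains is which b's occur.
g3(b5, b2, b4) spells out as b5 ⋆ b2 ⋆ b4
g3(g3(b5, b2, b4), b1, b3) spells out as b5 ⋆ b2 ⋆ b4 ⋆ b1 ⋆ b3
sorting the factors by input index: b1 ⋆ b2 ⋆ b3 ⋆ b4 ⋆ b5


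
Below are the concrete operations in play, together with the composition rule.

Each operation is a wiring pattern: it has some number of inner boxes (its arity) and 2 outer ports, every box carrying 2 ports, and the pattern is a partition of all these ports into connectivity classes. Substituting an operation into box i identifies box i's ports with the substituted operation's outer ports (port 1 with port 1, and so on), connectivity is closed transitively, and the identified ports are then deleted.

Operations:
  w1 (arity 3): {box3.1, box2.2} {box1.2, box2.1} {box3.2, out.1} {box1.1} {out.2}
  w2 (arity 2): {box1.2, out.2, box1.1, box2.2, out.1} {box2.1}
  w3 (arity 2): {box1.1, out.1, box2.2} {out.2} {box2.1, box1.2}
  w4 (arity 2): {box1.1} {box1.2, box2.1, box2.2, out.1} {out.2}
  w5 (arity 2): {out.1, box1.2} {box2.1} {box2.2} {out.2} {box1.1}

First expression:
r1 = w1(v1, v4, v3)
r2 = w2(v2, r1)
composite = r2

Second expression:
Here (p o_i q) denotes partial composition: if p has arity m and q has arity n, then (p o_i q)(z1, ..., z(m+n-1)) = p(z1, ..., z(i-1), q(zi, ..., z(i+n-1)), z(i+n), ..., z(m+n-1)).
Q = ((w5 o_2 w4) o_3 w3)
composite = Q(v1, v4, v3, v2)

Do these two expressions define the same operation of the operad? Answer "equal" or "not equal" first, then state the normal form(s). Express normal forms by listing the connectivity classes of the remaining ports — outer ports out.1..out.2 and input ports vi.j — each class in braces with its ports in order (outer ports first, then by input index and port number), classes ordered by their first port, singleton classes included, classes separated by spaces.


not equal — first {out.1, out.2, v2.1, v2.2} {v1.1} {v1.2, v4.1} {v3.1, v4.2} {v3.2}, second {out.1, v1.2} {out.2} {v1.1} {v2.1, v3.2} {v2.2, v3.1, v4.2} {v4.1}

The first expression, normalized: {out.1, out.2, v2.1, v2.2} {v1.1} {v1.2, v4.1} {v3.1, v4.2} {v3.2}
The second expression, normalized: {out.1, v1.2} {out.2} {v1.1} {v2.1, v3.2} {v2.2, v3.1, v4.2} {v4.1}
The normal forms differ: not equal.


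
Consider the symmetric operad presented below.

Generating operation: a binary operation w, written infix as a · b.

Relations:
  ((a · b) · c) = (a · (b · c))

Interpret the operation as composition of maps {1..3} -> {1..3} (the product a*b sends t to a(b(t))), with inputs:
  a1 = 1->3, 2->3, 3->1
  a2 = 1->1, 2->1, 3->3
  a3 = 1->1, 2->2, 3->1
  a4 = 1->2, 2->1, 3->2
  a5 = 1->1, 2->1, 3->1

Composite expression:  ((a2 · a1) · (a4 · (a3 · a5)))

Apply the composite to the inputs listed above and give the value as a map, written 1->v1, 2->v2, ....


1->3, 2->3, 3->3


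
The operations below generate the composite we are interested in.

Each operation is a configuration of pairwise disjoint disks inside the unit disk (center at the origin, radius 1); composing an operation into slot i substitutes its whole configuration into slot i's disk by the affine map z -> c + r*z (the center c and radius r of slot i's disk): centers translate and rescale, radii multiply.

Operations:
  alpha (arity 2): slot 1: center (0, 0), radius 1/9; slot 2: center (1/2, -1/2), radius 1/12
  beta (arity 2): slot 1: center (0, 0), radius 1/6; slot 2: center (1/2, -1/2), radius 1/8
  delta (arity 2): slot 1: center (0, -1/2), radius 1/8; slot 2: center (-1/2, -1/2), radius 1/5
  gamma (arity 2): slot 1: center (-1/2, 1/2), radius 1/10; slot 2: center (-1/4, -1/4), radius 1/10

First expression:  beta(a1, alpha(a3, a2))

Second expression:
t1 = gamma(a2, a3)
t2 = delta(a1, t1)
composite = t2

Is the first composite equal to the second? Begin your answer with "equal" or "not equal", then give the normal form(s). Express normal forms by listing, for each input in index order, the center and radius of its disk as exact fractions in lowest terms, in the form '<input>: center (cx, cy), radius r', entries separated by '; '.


not equal; the first gives a1: center (0, 0), radius 1/6; a2: center (9/16, -9/16), radius 1/96; a3: center (1/2, -1/2), radius 1/72 and the second a1: center (0, -1/2), radius 1/8; a2: center (-3/5, -2/5), radius 1/50; a3: center (-11/20, -11/20), radius 1/50

Normal form of the first expression: a1: center (0, 0), radius 1/6; a2: center (9/16, -9/16), radius 1/96; a3: center (1/2, -1/2), radius 1/72
Normal form of the second expression: a1: center (0, -1/2), radius 1/8; a2: center (-3/5, -2/5), radius 1/50; a3: center (-11/20, -11/20), radius 1/50
They disagree, so not equal.


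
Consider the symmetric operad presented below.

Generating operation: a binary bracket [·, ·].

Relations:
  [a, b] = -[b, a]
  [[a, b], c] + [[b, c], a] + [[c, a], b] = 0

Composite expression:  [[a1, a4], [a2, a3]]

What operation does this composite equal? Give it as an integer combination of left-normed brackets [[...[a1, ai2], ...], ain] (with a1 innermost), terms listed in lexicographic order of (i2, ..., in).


[[[a1, a4], a2], a3] - [[[a1, a4], a3], a2]

Antisymmetry and Jacobi reduce to a1-anchored left-normed brackets.
Composite bracket: [[a1, a4], [a2, a3]]
Expanding via [a, b] = ab - ba: 8 signed words (2^3 = 8).
Words beginning with a1 determine it all:
  sign of a1a4a2a3 is +1, so it contributes +[[[a1, a4], a2], a3]
  sign of a1a4a3a2 is -1, so it contributes -[[[a1, a4], a3], a2]


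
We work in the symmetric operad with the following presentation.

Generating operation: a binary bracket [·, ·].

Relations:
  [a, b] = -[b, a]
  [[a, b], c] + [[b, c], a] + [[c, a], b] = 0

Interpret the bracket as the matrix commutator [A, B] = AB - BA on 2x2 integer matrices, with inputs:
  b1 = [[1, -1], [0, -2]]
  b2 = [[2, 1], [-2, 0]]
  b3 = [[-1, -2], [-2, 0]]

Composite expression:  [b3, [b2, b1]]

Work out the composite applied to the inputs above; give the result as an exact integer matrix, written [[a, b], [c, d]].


[[2, -3], [2, -2]]

[b2, b1] = [[-2, -5], [-6, 2]]
[b3, [b2, b1]] = [[2, -3], [2, -2]]


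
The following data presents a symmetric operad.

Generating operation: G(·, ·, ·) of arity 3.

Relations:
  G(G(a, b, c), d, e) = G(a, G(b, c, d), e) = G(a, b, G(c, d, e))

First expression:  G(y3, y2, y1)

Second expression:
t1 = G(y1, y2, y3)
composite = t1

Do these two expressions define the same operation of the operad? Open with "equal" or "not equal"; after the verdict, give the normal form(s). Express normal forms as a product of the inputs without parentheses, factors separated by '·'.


The first expression reduces to y3 · y2 · y1
The second expression reduces to y1 · y2 · y3
Distinct normal forms: not equal.

not equal — first y3 · y2 · y1, second y1 · y2 · y3


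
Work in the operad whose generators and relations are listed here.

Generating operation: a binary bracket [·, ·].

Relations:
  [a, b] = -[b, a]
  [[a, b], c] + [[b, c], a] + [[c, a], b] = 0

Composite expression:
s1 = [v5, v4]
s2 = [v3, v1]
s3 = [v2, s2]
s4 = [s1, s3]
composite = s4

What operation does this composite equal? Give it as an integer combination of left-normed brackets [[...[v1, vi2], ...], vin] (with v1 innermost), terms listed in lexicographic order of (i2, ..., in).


[[[[v1, v3], v2], v4], v5] - [[[[v1, v3], v2], v5], v4]

Antisymmetry and Jacobi reduce to v1-anchored left-normed brackets.
Composite bracket: [[v5, v4], [v2, [v3, v1]]]
Applying ab - ba throughout gives 16 signed words (2^4 = 16).
The v1-initial words carry the normal form:
  sign of v1v3v2v4v5 is +1, so it contributes +[[[[v1, v3], v2], v4], v5]
  sign of v1v3v2v5v4 is -1, so it contributes -[[[[v1, v3], v2], v5], v4]


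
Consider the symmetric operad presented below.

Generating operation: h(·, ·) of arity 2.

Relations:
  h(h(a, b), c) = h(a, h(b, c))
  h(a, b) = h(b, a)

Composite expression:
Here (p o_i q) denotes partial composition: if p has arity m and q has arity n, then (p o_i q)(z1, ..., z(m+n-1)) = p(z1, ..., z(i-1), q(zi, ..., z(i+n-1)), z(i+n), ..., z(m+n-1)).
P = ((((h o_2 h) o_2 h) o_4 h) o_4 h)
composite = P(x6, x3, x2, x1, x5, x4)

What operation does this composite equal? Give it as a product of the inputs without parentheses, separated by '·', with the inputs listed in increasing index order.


Key point: h commutes, so take the x-inputs in any fixed order.
h(x3, x2) flattens to x3 · x2
h(x1, x5) flattens to x1 · x5
h(h(x1, x5), x4) flattens to x1 · x5 · x4
h(h(x3, x2), h(h(x1, x5), x4)) flattens to x3 · x2 · x1 · x5 · x4
h(x6, h(h(x3, x2), h(h(x1, x5), x4))) flattens to x6 · x3 · x2 · x1 · x5 · x4
the factors in increasing index order: x1 · x2 · x3 · x4 · x5 · x6

x1 · x2 · x3 · x4 · x5 · x6
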